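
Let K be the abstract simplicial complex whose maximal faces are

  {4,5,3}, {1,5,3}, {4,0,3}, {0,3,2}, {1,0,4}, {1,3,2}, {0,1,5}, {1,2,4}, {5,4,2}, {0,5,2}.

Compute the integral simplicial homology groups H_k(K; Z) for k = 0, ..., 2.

H_0 = Z,  H_1 = Z/2,  H_2 = 0.

We work with the vertex ordering 0 < 1 < 2 < 3 < 4 < 5. The simplices of K, each written with vertices in increasing order, are:

  0-simplices (6): [0], [1], [2], [3], [4], [5]
  1-simplices (15): [0,1], [0,2], [0,3], [0,4], [0,5], [1,2], [1,3], [1,4], [1,5], [2,3], [2,4], [2,5], [3,4], [3,5], [4,5]
  2-simplices (10): [0,1,4], [0,1,5], [0,2,3], [0,2,5], [0,3,4], [1,2,3], [1,2,4], [1,3,5], [2,4,5], [3,4,5]

giving chain groups C_0 ≅ Z^6, C_1 ≅ Z^15, C_2 ≅ Z^10.

Boundary ∂_1: C_1 → C_0 sends each edge [p,q] (with p < q) to q − p.
The resulting 6×15 matrix has rank 5, and its Smith normal form has invariant factors (1,1,1,1,1).

The boundary map ∂_2: C_2 → C_1 sends each 2-simplex [p,q,r] to [q,r] − [p,r] + [p,q]. For instance
  ∂[2,4,5] = [4,5] − [2,5] + [2,4],
  ∂[3,4,5] = [4,5] − [3,5] + [3,4].
This gives a 15×10 integer matrix of rank 10; reducing to Smith normal form yields diagonal entries (1,1,1,1,1,1,1,1,1,2).

Reading off H_k = ker ∂_k / im ∂_{k+1}:

  H_0: rank C_0 − rank ∂_1 = 6 − 5 = 1, and the invariant factors of ∂_1 are all 1, so H_0 ≅ Z.
  H_1: rank ker ∂_1 − rank ∂_2 = (15 − 5) − 10 = 0, and ∂_2 has invariant factor 2 > 1, so H_1 ≅ Z/2.
  H_2: rank ker ∂_2 − rank ∂_3 = (10 − 10) − 0 = 0, and there is no ∂_3, so H_2 ≅ 0.

(K is a triangulation of the real projective plane RP^2.)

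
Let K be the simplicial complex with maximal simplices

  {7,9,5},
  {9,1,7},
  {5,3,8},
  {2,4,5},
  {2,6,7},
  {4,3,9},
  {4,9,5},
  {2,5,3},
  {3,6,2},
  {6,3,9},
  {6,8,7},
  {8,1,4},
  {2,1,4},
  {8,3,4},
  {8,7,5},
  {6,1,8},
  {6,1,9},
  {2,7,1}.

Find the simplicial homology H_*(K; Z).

Take the total order 1 < 2 < 3 < 4 < 5 < 6 < 7 < 8 < 9 on the vertex set. Then K (dimension 2) consists of the simplices:

  0-simplices (9): [1], [2], [3], [4], [5], [6], [7], [8], [9]
  1-simplices (27): (27 of them)
  2-simplices (18): [1,2,4], [1,2,7], [1,4,8], [1,6,8], [1,6,9], [1,7,9], [2,3,5], [2,3,6], [2,4,5], [2,6,7], [3,4,8], [3,4,9], [3,5,8], [3,6,9], [4,5,9], [5,7,8], [5,7,9], [6,7,8]

so the chain groups are C_0 ≅ Z^9, C_1 ≅ Z^27, C_2 ≅ Z^18.

∂_1: C_1 → C_0 sends each edge [p,q] (with p < q) to q − p. For instance
  ∂[5,8] = [8] − [5].
The 9×27 boundary matrix has rank 8 and Smith normal form diag(1,1,1,1,1,1,1,1).

Boundary ∂_2: C_2 → C_1 acts by ∂[p,q,r] = [q,r] − [p,r] + [p,q]. For instance
  ∂[6,7,8] = [7,8] − [6,8] + [6,7],
  ∂[5,7,8] = [7,8] − [5,8] + [5,7].
The 27×18 boundary matrix has rank 18 and Smith normal form diag(1,1,1,1,1,1,1,1,1,1,1,1,1,1,1,1,1,2).

Reading off H_k = ker ∂_k / im ∂_{k+1}:

  H_0: rank C_0 − rank ∂_1 = 9 − 8 = 1, and the invariant factors of ∂_1 are all 1, so H_0 = Z.
  H_1: rank ker ∂_1 − rank ∂_2 = (27 − 8) − 18 = 1, and ∂_2 has invariant factor 2 > 1, so H_1 = Z ⊕ Z/2Z.
  H_2: rank ker ∂_2 − rank ∂_3 = (18 − 18) − 0 = 0, and there is no ∂_3, so H_2 = 0.

(K is a triangulation of the Klein bottle.)

H_0 ≅ Z,  H_1 ≅ Z ⊕ Z/2Z,  H_2 = 0.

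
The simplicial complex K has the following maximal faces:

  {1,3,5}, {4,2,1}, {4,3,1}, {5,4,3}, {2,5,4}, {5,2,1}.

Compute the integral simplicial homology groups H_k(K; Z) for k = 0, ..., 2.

H_0 ≅ Z,  H_1 = 0,  H_2 ≅ Z.

Take the total order 1 < 2 < 3 < 4 < 5 on the vertex set. Then K (dimension 2) consists of the simplices:

  0-simplices (5): [1], [2], [3], [4], [5]
  1-simplices (9): [1,2], [1,3], [1,4], [1,5], [2,4], [2,5], [3,4], [3,5], [4,5]
  2-simplices (6): [1,2,4], [1,2,5], [1,3,4], [1,3,5], [2,4,5], [3,4,5]

Hence C_0 ≅ Z^5, C_1 ≅ Z^9, C_2 ≅ Z^6.

∂_1: C_1 → C_0 sends each edge [p,q] (with p < q) to q − p. For instance
  ∂[3,4] = [4] − [3].
As a 5×9 matrix over Z this has rank 4, with invariant factors (1,1,1,1).

Boundary ∂_2: C_2 → C_1 acts by ∂[p,q,r] = [q,r] − [p,r] + [p,q]. For instance
  ∂[1,2,4] = [2,4] − [1,4] + [1,2],
  ∂[3,4,5] = [4,5] − [3,5] + [3,4].
The 9×6 boundary matrix has rank 5 and Smith normal form diag(1,1,1,1,1).

Computing H_k = (kernel of ∂_k) / (image of ∂_{k+1}):

  H_0: rank C_0 − rank ∂_1 = 5 − 4 = 1, and the invariant factors of ∂_1 are all 1, so H_0 ≅ Z.
  H_1: rank ker ∂_1 − rank ∂_2 = (9 − 4) − 5 = 0, and the invariant factors of ∂_2 are all 1, so H_1 ≅ 0.
  H_2: rank ker ∂_2 − rank ∂_3 = (6 − 5) − 0 = 1, and there is no ∂_3, so H_2 ≅ Z.

As a check, the Euler characteristic is 5 − 9 + 6 = 2, which agrees with 1 − 0 + 1 = 2.
(K is a triangulation of the 2-sphere S^2.)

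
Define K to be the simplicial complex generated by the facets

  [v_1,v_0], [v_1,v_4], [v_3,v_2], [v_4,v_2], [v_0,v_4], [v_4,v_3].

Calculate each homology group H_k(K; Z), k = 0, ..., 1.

K has 5 vertices, 6 edges.
rank ∂_0 = 0, rank ∂_1 = 4 ⇒ b_0 = 5 − 0 − 4 = 1; all invariant factors of ∂_1 are 1 so no torsion. So H_0 ≅ Z.
rank ∂_1 = 4, rank ∂_2 = 0 ⇒ b_1 = 6 − 4 − 0 = 2. So H_1 ≅ Z^2.

H_0 = Z,  H_1 = Z^2.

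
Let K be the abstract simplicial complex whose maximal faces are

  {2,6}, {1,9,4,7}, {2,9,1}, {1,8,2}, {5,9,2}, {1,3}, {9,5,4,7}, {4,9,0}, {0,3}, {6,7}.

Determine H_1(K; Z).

H_1 ≅ Z^2.

Order the vertices as 0 < 1 < 2 < 3 < 4 < 5 < 6 < 7 < 8 < 9. Listing each simplex with vertices in this order, K has dimension 3 with simplices:

  0-simplices (10): [0], [1], [2], [3], [4], [5], [6], [7], [8], [9]
  1-simplices (20): [0,3], [0,4], [0,9], [1,2], [1,3], [1,4], [1,7], [1,8], [1,9], [2,5], [2,6], [2,8], [2,9], [4,5], [4,7], [4,9], [5,7], [5,9], [6,7], [7,9]
  2-simplices (11): [0,4,9], [1,2,8], [1,2,9], [1,4,7], [1,4,9], [1,7,9], [2,5,9], [4,5,7], [4,5,9], [4,7,9], [5,7,9]
  3-simplices (2): [1,4,7,9], [4,5,7,9]

Hence C_0 ≅ Z^10, C_1 ≅ Z^20, C_2 ≅ Z^11, C_3 ≅ Z^2.

Boundary ∂_1: C_1 → C_0 sends each edge [p,q] (with p < q) to q − p.
As a 10×20 matrix over Z this has rank 9, with invariant factors (1,1,1,1,1,1,1,1,1).

∂_2: C_2 → C_1 acts by ∂[p,q,r] = [q,r] − [p,r] + [p,q]. For instance
  ∂[5,7,9] = [7,9] − [5,9] + [5,7],
  ∂[1,2,9] = [2,9] − [1,9] + [1,2].
The 20×11 boundary matrix has rank 9 and Smith normal form diag(1,1,1,1,1,1,1,1,1).

Boundary ∂_3: C_3 → C_2 sends each 3-simplex σ to the alternating sum Σ_i (−1)^i (σ with its i-th vertex removed). For instance
  ∂[1,4,7,9] = [4,7,9] − [1,7,9] + [1,4,9] − [1,4,7],
  ∂[4,5,7,9] = [5,7,9] − [4,7,9] + [4,5,9] − [4,5,7].
This gives a 11×2 integer matrix of rank 2; reducing to Smith normal form yields diagonal entries (1,1).

Reading off H_k = ker ∂_k / im ∂_{k+1}:

  H_1: rank ker ∂_1 − rank ∂_2 = (20 − 9) − 9 = 2, and the invariant factors of ∂_2 are all 1, so H_1 ≅ Z^2.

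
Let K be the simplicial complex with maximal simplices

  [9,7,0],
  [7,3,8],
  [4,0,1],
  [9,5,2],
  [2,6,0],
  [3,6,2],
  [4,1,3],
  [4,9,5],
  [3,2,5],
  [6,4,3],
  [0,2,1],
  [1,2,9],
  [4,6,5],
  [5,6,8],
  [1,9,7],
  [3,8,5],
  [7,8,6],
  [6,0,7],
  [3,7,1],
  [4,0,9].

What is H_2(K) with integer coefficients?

Order the vertices as 0 < 1 < 2 < 3 < 4 < 5 < 6 < 7 < 8 < 9. Listing each simplex with vertices in this order, K has dimension 2 with simplices:

  0-simplices (10): [0], [1], [2], [3], [4], [5], [6], [7], [8], [9]
  1-simplices (30): (30 of them)
  2-simplices (20): (20 of them)

Hence C_0 ≅ Z^10, C_1 ≅ Z^30, C_2 ≅ Z^20.

Boundary ∂_1: C_1 → C_0 maps an edge to its endpoints' difference, ∂[p,q] = q − p.
The resulting 10×30 matrix has rank 9, and its Smith normal form has invariant factors (1,1,1,1,1,1,1,1,1).

Boundary ∂_2: C_2 → C_1 sends each 2-simplex [p,q,r] to [q,r] − [p,r] + [p,q]. For instance
  ∂[2,5,9] = [5,9] − [2,9] + [2,5],
  ∂[0,2,6] = [2,6] − [0,6] + [0,2].
As a 30×20 matrix over Z this has rank 20, with invariant factors (1,1,1,1,1,1,1,1,1,1,1,1,1,1,1,1,1,1,1,2).

From H_k ≅ ker(∂_k) / im(∂_{k+1}) we obtain:

  H_2: rank ker ∂_2 − rank ∂_3 = (20 − 20) − 0 = 0, and there is no ∂_3, so H_2 = 0.

H_2 = 0.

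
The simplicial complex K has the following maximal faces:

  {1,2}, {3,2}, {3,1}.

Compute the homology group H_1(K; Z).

Fix the vertex order 1 < 2 < 3 and write every simplex with vertices in increasing order. Then dim K = 1 and the simplices of K are:

  0-simplices (3): [1], [2], [3]
  1-simplices (3): [1,2], [1,3], [2,3]

giving chain groups C_0 ≅ Z^3, C_1 ≅ Z^3.

The boundary map ∂_1: C_1 → C_0 sends each edge [p,q] (with p < q) to q − p.
The resulting 3×3 matrix has rank 2, and its Smith normal form has invariant factors (1,1).

Now H_k = ker ∂_k / im ∂_{k+1}, so:

  H_1: rank ker ∂_1 − rank ∂_2 = (3 − 2) − 0 = 1, and there is no ∂_2, so H_1 ≅ Z.

H_1 = Z.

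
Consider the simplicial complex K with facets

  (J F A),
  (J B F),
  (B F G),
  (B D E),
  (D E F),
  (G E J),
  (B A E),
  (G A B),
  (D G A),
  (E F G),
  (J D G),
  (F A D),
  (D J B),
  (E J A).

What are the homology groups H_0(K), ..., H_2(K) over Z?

H_0 ≅ Z,  H_1 ≅ Z^2,  H_2 ≅ Z.

Order the vertices as A < B < D < E < F < G < J. Listing each simplex with vertices in this order, K has dimension 2 with simplices:

  0-simplices (7): A, B, D, E, F, G, J
  1-simplices (21): AB, AD, AE, AF, AG, AJ, BD, BE, BF, BG, BJ, DE, DF, DG, DJ, EF, EG, EJ, FG, FJ, GJ
  2-simplices (14): ABE, ABG, ADF, ADG, AEJ, AFJ, BDE, BDJ, BFG, BFJ, DEF, DGJ, EFG, EGJ

Hence C_0 ≅ Z^7, C_1 ≅ Z^21, C_2 ≅ Z^14.

The boundary map ∂_1: C_1 → C_0 maps an edge to its endpoints' difference, ∂[p,q] = q − p. For instance
  ∂AG = G − A.
As a 7×21 matrix over Z this has rank 6, with invariant factors (1,1,1,1,1,1).

The boundary map ∂_2: C_2 → C_1 sends each 2-simplex [p,q,r] to [q,r] − [p,r] + [p,q]. For instance
  ∂BDE = DE − BE + BD,
  ∂BFG = FG − BG + BF.
As a 21×14 matrix over Z this has rank 13, with invariant factors (1,1,1,1,1,1,1,1,1,1,1,1,1).

From H_k ≅ ker(∂_k) / im(∂_{k+1}) we obtain:

  H_0: rank C_0 − rank ∂_1 = 7 − 6 = 1, and the invariant factors of ∂_1 are all 1, so H_0 ≅ Z.
  H_1: rank ker ∂_1 − rank ∂_2 = (21 − 6) − 13 = 2, and the invariant factors of ∂_2 are all 1, so H_1 ≅ Z^2.
  H_2: rank ker ∂_2 − rank ∂_3 = (14 − 13) − 0 = 1, and there is no ∂_3, so H_2 ≅ Z.

(K is a triangulation of the torus T^2.)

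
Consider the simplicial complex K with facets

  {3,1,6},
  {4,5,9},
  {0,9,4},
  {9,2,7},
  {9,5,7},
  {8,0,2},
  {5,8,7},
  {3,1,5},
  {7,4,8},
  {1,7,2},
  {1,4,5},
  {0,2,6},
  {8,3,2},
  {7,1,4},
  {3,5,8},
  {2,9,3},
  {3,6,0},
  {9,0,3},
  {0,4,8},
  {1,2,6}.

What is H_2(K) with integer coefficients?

H_2 = 0.

Take the total order 0 < 1 < 2 < 3 < 4 < 5 < 6 < 7 < 8 < 9 on the vertex set. Then K (dimension 2) consists of the simplices:

  0-simplices (10): [0], [1], [2], [3], [4], [5], [6], [7], [8], [9]
  1-simplices (30): (30 of them)
  2-simplices (20): (20 of them)

so the chain groups are C_0 ≅ Z^10, C_1 ≅ Z^30, C_2 ≅ Z^20.

The boundary map ∂_1: C_1 → C_0 sends each edge [p,q] (with p < q) to q − p.
As a 10×30 matrix over Z this has rank 9, with invariant factors (1,1,1,1,1,1,1,1,1).

The boundary map ∂_2: C_2 → C_1 acts by ∂[p,q,r] = [q,r] − [p,r] + [p,q]. For instance
  ∂[5,7,9] = [7,9] − [5,9] + [5,7],
  ∂[0,3,9] = [3,9] − [0,9] + [0,3].
The resulting 30×20 matrix has rank 20, and its Smith normal form has invariant factors (1,1,1,1,1,1,1,1,1,1,1,1,1,1,1,1,1,1,1,2).

Computing H_k = (kernel of ∂_k) / (image of ∂_{k+1}):

  H_2: rank ker ∂_2 − rank ∂_3 = (20 − 20) − 0 = 0, and there is no ∂_3, so H_2 = 0.

(K is a triangulation of the Klein bottle.)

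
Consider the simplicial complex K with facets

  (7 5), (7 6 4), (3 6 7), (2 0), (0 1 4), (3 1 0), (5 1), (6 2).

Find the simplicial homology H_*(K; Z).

We work with the vertex ordering 0 < 1 < 2 < 3 < 4 < 5 < 6 < 7. The simplices of K, each written with vertices in increasing order, are:

  0-simplices (8): [0], [1], [2], [3], [4], [5], [6], [7]
  1-simplices (14): [0,1], [0,2], [0,3], [0,4], [1,3], [1,4], [1,5], [2,6], [3,6], [3,7], [4,6], [4,7], [5,7], [6,7]
  2-simplices (4): [0,1,3], [0,1,4], [3,6,7], [4,6,7]

Hence C_0 ≅ Z^8, C_1 ≅ Z^14, C_2 ≅ Z^4.

∂_1: C_1 → C_0 maps an edge to its endpoints' difference, ∂[p,q] = q − p.
As a 8×14 matrix over Z this has rank 7, with invariant factors (1,1,1,1,1,1,1).

∂_2: C_2 → C_1 acts by ∂[p,q,r] = [q,r] − [p,r] + [p,q]. For instance
  ∂[3,6,7] = [6,7] − [3,7] + [3,6],
  ∂[0,1,4] = [1,4] − [0,4] + [0,1].
This gives a 14×4 integer matrix of rank 4; reducing to Smith normal form yields diagonal entries (1,1,1,1).

From H_k ≅ ker(∂_k) / im(∂_{k+1}) we obtain:

  H_0: rank C_0 − rank ∂_1 = 8 − 7 = 1, and the invariant factors of ∂_1 are all 1, so H_0 ≅ Z.
  H_1: rank ker ∂_1 − rank ∂_2 = (14 − 7) − 4 = 3, and the invariant factors of ∂_2 are all 1, so H_1 ≅ Z^3.
  H_2: rank ker ∂_2 − rank ∂_3 = (4 − 4) − 0 = 0, and there is no ∂_3, so H_2 ≅ 0.

H_0 ≅ Z,  H_1 ≅ Z^3,  H_2 = 0.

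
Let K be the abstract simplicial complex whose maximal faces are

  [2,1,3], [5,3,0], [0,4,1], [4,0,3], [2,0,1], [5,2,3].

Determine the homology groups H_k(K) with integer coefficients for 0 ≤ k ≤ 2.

H_0 = Z,  H_1 = Z,  H_2 = 0.

K has 6 vertices, 12 edges, 6 triangles.
rank ∂_0 = 0, rank ∂_1 = 5 ⇒ b_0 = 6 − 0 − 5 = 1; all invariant factors of ∂_1 are 1 so no torsion. So H_0 ≅ Z.
rank ∂_1 = 5, rank ∂_2 = 6 ⇒ b_1 = 12 − 5 − 6 = 1; all invariant factors of ∂_2 are 1 so no torsion. So H_1 ≅ Z.
rank ∂_2 = 6, rank ∂_3 = 0 ⇒ b_2 = 6 − 6 − 0 = 0. So H_2 ≅ 0.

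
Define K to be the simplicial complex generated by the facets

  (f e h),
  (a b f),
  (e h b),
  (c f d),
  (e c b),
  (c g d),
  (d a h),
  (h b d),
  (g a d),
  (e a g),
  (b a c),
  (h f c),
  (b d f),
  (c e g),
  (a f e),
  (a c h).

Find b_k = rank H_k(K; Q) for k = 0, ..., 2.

Order the vertices as a < b < c < d < e < f < g < h. Listing each simplex with vertices in this order, K has dimension 2 with simplices:

  0-simplices (8): a, b, c, d, e, f, g, h
  1-simplices (24): ab, ac, ad, ae, af, ag, ah, bc, bd, be, bf, bh, cd, ce, cf, cg, ch, df, dg, dh, ef, eg, eh, fh
  2-simplices (16): abc, abf, ach, adg, adh, aef, aeg, bce, bdf, bdh, beh, cdf, cdg, ceg, cfh, efh

giving chain groups C_0 ≅ Z^8, C_1 ≅ Z^24, C_2 ≅ Z^16.

Boundary ∂_1: C_1 → C_0 is given by ∂[p,q] = [q] − [p].
The 8×24 boundary matrix has rank 7 and Smith normal form diag(1,1,1,1,1,1,1).

Boundary ∂_2: C_2 → C_1 acts by ∂[p,q,r] = [q,r] − [p,r] + [p,q]. For instance
  ∂bce = ce − be + bc,
  ∂cfh = fh − ch + cf.
The 24×16 boundary matrix has rank 15 and Smith normal form diag(1,1,1,1,1,1,1,1,1,1,1,1,1,1,1).

Now H_k = ker ∂_k / im ∂_{k+1}, so:

  H_0: rank C_0 − rank ∂_1 = 8 − 7 = 1, and the invariant factors of ∂_1 are all 1, so H_0 ≅ Z.
  H_1: rank ker ∂_1 − rank ∂_2 = (24 − 7) − 15 = 2, and the invariant factors of ∂_2 are all 1, so H_1 ≅ Z^2.
  H_2: rank ker ∂_2 − rank ∂_3 = (16 − 15) − 0 = 1, and there is no ∂_3, so H_2 ≅ Z.

Hence the Betti numbers are b_0 = 1, b_1 = 2, b_2 = 1.

b_0 = 1, b_1 = 2, b_2 = 1.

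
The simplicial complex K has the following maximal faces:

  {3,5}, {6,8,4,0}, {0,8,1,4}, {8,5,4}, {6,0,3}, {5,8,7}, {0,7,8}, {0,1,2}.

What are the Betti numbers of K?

b_0 = 1, b_1 = 1, b_2 = 0, b_3 = 0.

Take the total order 0 < 1 < 2 < 3 < 4 < 5 < 6 < 7 < 8 on the vertex set. Then K (dimension 3) consists of the simplices:

  0-simplices (9): [0], [1], [2], [3], [4], [5], [6], [7], [8]
  1-simplices (19): [0,1], [0,2], [0,3], [0,4], [0,6], [0,7], [0,8], [1,2], [1,4], [1,8], [3,5], [3,6], [4,5], [4,6], [4,8], [5,7], [5,8], [6,8], [7,8]
  2-simplices (12): [0,1,2], [0,1,4], [0,1,8], [0,3,6], [0,4,6], [0,4,8], [0,6,8], [0,7,8], [1,4,8], [4,5,8], [4,6,8], [5,7,8]
  3-simplices (2): [0,1,4,8], [0,4,6,8]

giving chain groups C_0 ≅ Z^9, C_1 ≅ Z^19, C_2 ≅ Z^12, C_3 ≅ Z^2.

∂_1: C_1 → C_0 is given by ∂[p,q] = [q] − [p]. For instance
  ∂[1,8] = [8] − [1].
This gives a 9×19 integer matrix of rank 8; reducing to Smith normal form yields diagonal entries (1,1,1,1,1,1,1,1).

The boundary map ∂_2: C_2 → C_1 maps a triangle to the signed sum of its edges. For instance
  ∂[0,7,8] = [7,8] − [0,8] + [0,7],
  ∂[4,6,8] = [6,8] − [4,8] + [4,6].
The resulting 19×12 matrix has rank 10, and its Smith normal form has invariant factors (1,1,1,1,1,1,1,1,1,1).

Boundary ∂_3: C_3 → C_2 sends each 3-simplex σ to the alternating sum Σ_i (−1)^i (σ with its i-th vertex removed). For instance
  ∂[0,4,6,8] = [4,6,8] − [0,6,8] + [0,4,8] − [0,4,6],
  ∂[0,1,4,8] = [1,4,8] − [0,4,8] + [0,1,8] − [0,1,4].
The 12×2 boundary matrix has rank 2 and Smith normal form diag(1,1).

Now H_k = ker ∂_k / im ∂_{k+1}, so:

  H_0: rank C_0 − rank ∂_1 = 9 − 8 = 1, and the invariant factors of ∂_1 are all 1, so H_0 = Z.
  H_1: rank ker ∂_1 − rank ∂_2 = (19 − 8) − 10 = 1, and the invariant factors of ∂_2 are all 1, so H_1 = Z.
  H_2: rank ker ∂_2 − rank ∂_3 = (12 − 10) − 2 = 0, and the invariant factors of ∂_3 are all 1, so H_2 = 0.
  H_3: rank ker ∂_3 − rank ∂_4 = (2 − 2) − 0 = 0, and there is no ∂_4, so H_3 = 0.

As a check, the Euler characteristic is 9 − 19 + 12 − 2 = 0, which agrees with 1 − 1 + 0 − 0 = 0.

Hence the Betti numbers are b_0 = 1, b_1 = 1, b_2 = 0, b_3 = 0.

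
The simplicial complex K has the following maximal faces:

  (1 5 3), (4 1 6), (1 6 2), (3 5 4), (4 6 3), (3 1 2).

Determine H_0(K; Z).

H_0 = Z.

K has 6 vertices, 12 edges, 6 triangles.
rank ∂_0 = 0, rank ∂_1 = 5 ⇒ b_0 = 6 − 0 − 5 = 1; all invariant factors of ∂_1 are 1 so no torsion. So H_0 ≅ Z.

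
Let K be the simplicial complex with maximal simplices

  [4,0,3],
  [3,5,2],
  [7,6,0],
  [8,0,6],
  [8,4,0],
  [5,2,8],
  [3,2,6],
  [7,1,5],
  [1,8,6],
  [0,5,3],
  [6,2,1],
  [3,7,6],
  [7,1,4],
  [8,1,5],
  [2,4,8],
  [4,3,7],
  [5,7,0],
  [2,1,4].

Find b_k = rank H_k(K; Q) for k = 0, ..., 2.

Take the total order 0 < 1 < 2 < 3 < 4 < 5 < 6 < 7 < 8 on the vertex set. Then K (dimension 2) consists of the simplices:

  0-simplices (9): [0], [1], [2], [3], [4], [5], [6], [7], [8]
  1-simplices (27): (27 of them)
  2-simplices (18): [0,3,4], [0,3,5], [0,4,8], [0,5,7], [0,6,7], [0,6,8], [1,2,4], [1,2,6], [1,4,7], [1,5,7], [1,5,8], [1,6,8], [2,3,5], [2,3,6], [2,4,8], [2,5,8], [3,4,7], [3,6,7]

giving chain groups C_0 ≅ Z^9, C_1 ≅ Z^27, C_2 ≅ Z^18.

∂_1: C_1 → C_0 sends each edge [p,q] (with p < q) to q − p.
This gives a 9×27 integer matrix of rank 8; reducing to Smith normal form yields diagonal entries (1,1,1,1,1,1,1,1).

Boundary ∂_2: C_2 → C_1 maps a triangle to the signed sum of its edges. For instance
  ∂[3,4,7] = [4,7] − [3,7] + [3,4],
  ∂[0,6,8] = [6,8] − [0,8] + [0,6].
The 27×18 boundary matrix has rank 18 and Smith normal form diag(1,1,1,1,1,1,1,1,1,1,1,1,1,1,1,1,1,2).

From H_k ≅ ker(∂_k) / im(∂_{k+1}) we obtain:

  H_0: rank C_0 − rank ∂_1 = 9 − 8 = 1, and the invariant factors of ∂_1 are all 1, so H_0 ≅ Z.
  H_1: rank ker ∂_1 − rank ∂_2 = (27 − 8) − 18 = 1, and ∂_2 has invariant factor 2 > 1, so H_1 ≅ Z ⊕ Z/2Z.
  H_2: rank ker ∂_2 − rank ∂_3 = (18 − 18) − 0 = 0, and there is no ∂_3, so H_2 ≅ 0.

Hence the Betti numbers are b_0 = 1, b_1 = 1, b_2 = 0.

b_0 = 1, b_1 = 1, b_2 = 0.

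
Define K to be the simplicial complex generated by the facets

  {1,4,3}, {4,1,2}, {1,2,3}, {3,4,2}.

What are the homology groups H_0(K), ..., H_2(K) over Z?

Fix the vertex order 1 < 2 < 3 < 4 and write every simplex with vertices in increasing order. Then dim K = 2 and the simplices of K are:

  0-simplices (4): [1], [2], [3], [4]
  1-simplices (6): [1,2], [1,3], [1,4], [2,3], [2,4], [3,4]
  2-simplices (4): [1,2,3], [1,2,4], [1,3,4], [2,3,4]

giving chain groups C_0 ≅ Z^4, C_1 ≅ Z^6, C_2 ≅ Z^4.

∂_1: C_1 → C_0 is given by ∂[p,q] = [q] − [p].
As a 4×6 matrix over Z this has rank 3, with invariant factors (1,1,1).

The boundary map ∂_2: C_2 → C_1 sends each 2-simplex [p,q,r] to [q,r] − [p,r] + [p,q]. For instance
  ∂[1,2,3] = [2,3] − [1,3] + [1,2],
  ∂[1,3,4] = [3,4] − [1,4] + [1,3].
This gives a 6×4 integer matrix of rank 3; reducing to Smith normal form yields diagonal entries (1,1,1).

Reading off H_k = ker ∂_k / im ∂_{k+1}:

  H_0: rank C_0 − rank ∂_1 = 4 − 3 = 1, and the invariant factors of ∂_1 are all 1, so H_0 ≅ Z.
  H_1: rank ker ∂_1 − rank ∂_2 = (6 − 3) − 3 = 0, and the invariant factors of ∂_2 are all 1, so H_1 ≅ 0.
  H_2: rank ker ∂_2 − rank ∂_3 = (4 − 3) − 0 = 1, and there is no ∂_3, so H_2 ≅ Z.

As a check, the Euler characteristic is 4 − 6 + 4 = 2, which agrees with 1 − 0 + 1 = 2.

H_0 = Z,  H_1 = 0,  H_2 = Z.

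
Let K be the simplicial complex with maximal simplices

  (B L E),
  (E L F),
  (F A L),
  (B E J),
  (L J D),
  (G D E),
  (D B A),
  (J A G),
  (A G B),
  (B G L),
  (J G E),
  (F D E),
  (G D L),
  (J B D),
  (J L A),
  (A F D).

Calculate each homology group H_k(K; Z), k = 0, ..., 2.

K has 8 vertices, 24 edges, 16 triangles.
rank ∂_0 = 0, rank ∂_1 = 7 ⇒ b_0 = 8 − 0 − 7 = 1; all invariant factors of ∂_1 are 1 so no torsion. So H_0 = Z.
rank ∂_1 = 7, rank ∂_2 = 15 ⇒ b_1 = 24 − 7 − 15 = 2; all invariant factors of ∂_2 are 1 so no torsion. So H_1 = Z^2.
rank ∂_2 = 15, rank ∂_3 = 0 ⇒ b_2 = 16 − 15 − 0 = 1. So H_2 = Z.

H_0 ≅ Z,  H_1 ≅ Z^2,  H_2 ≅ Z.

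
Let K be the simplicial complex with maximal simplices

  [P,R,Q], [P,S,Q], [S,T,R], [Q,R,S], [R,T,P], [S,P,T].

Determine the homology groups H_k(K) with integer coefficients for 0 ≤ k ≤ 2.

Take the total order P < Q < R < S < T on the vertex set. Then K (dimension 2) consists of the simplices:

  0-simplices (5): P, Q, R, S, T
  1-simplices (9): PQ, PR, PS, PT, QR, QS, RS, RT, ST
  2-simplices (6): PQR, PQS, PRT, PST, QRS, RST

so the chain groups are C_0 ≅ Z^5, C_1 ≅ Z^9, C_2 ≅ Z^6.

The boundary map ∂_1: C_1 → C_0 is given by ∂[p,q] = [q] − [p].
The 5×9 boundary matrix has rank 4 and Smith normal form diag(1,1,1,1).

The boundary map ∂_2: C_2 → C_1 sends each 2-simplex [p,q,r] to [q,r] − [p,r] + [p,q]. For instance
  ∂PRT = RT − PT + PR,
  ∂PQR = QR − PR + PQ.
As a 9×6 matrix over Z this has rank 5, with invariant factors (1,1,1,1,1).

Computing H_k = (kernel of ∂_k) / (image of ∂_{k+1}):

  H_0: rank C_0 − rank ∂_1 = 5 − 4 = 1, and the invariant factors of ∂_1 are all 1, so H_0 = Z.
  H_1: rank ker ∂_1 − rank ∂_2 = (9 − 4) − 5 = 0, and the invariant factors of ∂_2 are all 1, so H_1 = 0.
  H_2: rank ker ∂_2 − rank ∂_3 = (6 − 5) − 0 = 1, and there is no ∂_3, so H_2 = Z.

H_0 = Z,  H_1 = 0,  H_2 = Z.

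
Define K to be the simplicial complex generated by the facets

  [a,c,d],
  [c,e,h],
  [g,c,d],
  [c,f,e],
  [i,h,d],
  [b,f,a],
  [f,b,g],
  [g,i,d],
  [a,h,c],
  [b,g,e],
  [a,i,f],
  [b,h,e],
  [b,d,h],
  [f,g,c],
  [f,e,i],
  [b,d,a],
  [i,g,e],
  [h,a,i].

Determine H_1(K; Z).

H_1 = Z ⊕ Z/2.

Take the total order a < b < c < d < e < f < g < h < i on the vertex set. Then K (dimension 2) consists of the simplices:

  0-simplices (9): a, b, c, d, e, f, g, h, i
  1-simplices (27): ab, ac, ad, af, ah, ai, bd, be, bf, bg, bh, cd, ce, cf, cg, ch, dg, dh, di, ef, eg, eh, ei, fg, fi, gi, hi
  2-simplices (18): abd, abf, acd, ach, afi, ahi, bdh, beg, beh, bfg, cdg, cef, ceh, cfg, dgi, dhi, efi, egi

giving chain groups C_0 ≅ Z^9, C_1 ≅ Z^27, C_2 ≅ Z^18.

The boundary map ∂_1: C_1 → C_0 sends each edge [p,q] (with p < q) to q − p.
The 9×27 boundary matrix has rank 8 and Smith normal form diag(1,1,1,1,1,1,1,1).

∂_2: C_2 → C_1 acts by ∂[p,q,r] = [q,r] − [p,r] + [p,q]. For instance
  ∂ahi = hi − ai + ah,
  ∂cfg = fg − cg + cf.
This gives a 27×18 integer matrix of rank 18; reducing to Smith normal form yields diagonal entries (1,1,1,1,1,1,1,1,1,1,1,1,1,1,1,1,1,2).

Now H_k = ker ∂_k / im ∂_{k+1}, so:

  H_1: rank ker ∂_1 − rank ∂_2 = (27 − 8) − 18 = 1, and ∂_2 has invariant factor 2 > 1, so H_1 = Z ⊕ Z/2.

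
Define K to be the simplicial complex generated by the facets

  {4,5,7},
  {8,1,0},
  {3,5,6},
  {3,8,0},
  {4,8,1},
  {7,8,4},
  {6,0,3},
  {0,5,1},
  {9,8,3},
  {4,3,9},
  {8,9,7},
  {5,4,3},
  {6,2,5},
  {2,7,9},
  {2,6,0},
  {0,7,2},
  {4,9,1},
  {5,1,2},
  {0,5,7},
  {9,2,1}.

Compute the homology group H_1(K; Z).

K has 10 vertices, 30 edges, 20 triangles.
rank ∂_1 = 9, rank ∂_2 = 20 ⇒ b_1 = 30 − 9 − 20 = 1; ∂_2 has invariant factor(s) [2] giving torsion. So H_1 = Z ⊕ Z/2.

H_1 ≅ Z ⊕ Z/2.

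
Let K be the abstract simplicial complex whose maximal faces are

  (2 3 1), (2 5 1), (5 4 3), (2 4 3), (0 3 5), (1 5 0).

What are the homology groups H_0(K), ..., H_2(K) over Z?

H_0 ≅ Z,  H_1 ≅ Z,  H_2 = 0.

Fix the vertex order 0 < 1 < 2 < 3 < 4 < 5 and write every simplex with vertices in increasing order. Then dim K = 2 and the simplices of K are:

  0-simplices (6): [0], [1], [2], [3], [4], [5]
  1-simplices (12): [0,1], [0,3], [0,5], [1,2], [1,3], [1,5], [2,3], [2,4], [2,5], [3,4], [3,5], [4,5]
  2-simplices (6): [0,1,5], [0,3,5], [1,2,3], [1,2,5], [2,3,4], [3,4,5]

so the chain groups are C_0 ≅ Z^6, C_1 ≅ Z^12, C_2 ≅ Z^6.

∂_1: C_1 → C_0 is given by ∂[p,q] = [q] − [p].
As a 6×12 matrix over Z this has rank 5, with invariant factors (1,1,1,1,1).

Boundary ∂_2: C_2 → C_1 sends each 2-simplex [p,q,r] to [q,r] − [p,r] + [p,q]. For instance
  ∂[1,2,5] = [2,5] − [1,5] + [1,2],
  ∂[3,4,5] = [4,5] − [3,5] + [3,4].
The resulting 12×6 matrix has rank 6, and its Smith normal form has invariant factors (1,1,1,1,1,1).

Reading off H_k = ker ∂_k / im ∂_{k+1}:

  H_0: rank C_0 − rank ∂_1 = 6 − 5 = 1, and the invariant factors of ∂_1 are all 1, so H_0 ≅ Z.
  H_1: rank ker ∂_1 − rank ∂_2 = (12 − 5) − 6 = 1, and the invariant factors of ∂_2 are all 1, so H_1 ≅ Z.
  H_2: rank ker ∂_2 − rank ∂_3 = (6 − 6) − 0 = 0, and there is no ∂_3, so H_2 ≅ 0.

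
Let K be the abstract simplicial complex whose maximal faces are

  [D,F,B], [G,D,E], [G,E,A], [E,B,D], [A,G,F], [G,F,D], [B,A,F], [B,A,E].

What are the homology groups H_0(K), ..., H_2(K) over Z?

H_0 ≅ Z,  H_1 = 0,  H_2 ≅ Z.

Take the total order A < B < D < E < F < G on the vertex set. Then K (dimension 2) consists of the simplices:

  0-simplices (6): A, B, D, E, F, G
  1-simplices (12): AB, AE, AF, AG, BD, BE, BF, DE, DF, DG, EG, FG
  2-simplices (8): ABE, ABF, AEG, AFG, BDE, BDF, DEG, DFG

giving chain groups C_0 ≅ Z^6, C_1 ≅ Z^12, C_2 ≅ Z^8.

∂_1: C_1 → C_0 maps an edge to its endpoints' difference, ∂[p,q] = q − p. For instance
  ∂BF = F − B.
This gives a 6×12 integer matrix of rank 5; reducing to Smith normal form yields diagonal entries (1,1,1,1,1).

∂_2: C_2 → C_1 acts by ∂[p,q,r] = [q,r] − [p,r] + [p,q]. For instance
  ∂AEG = EG − AG + AE,
  ∂DFG = FG − DG + DF.
The resulting 12×8 matrix has rank 7, and its Smith normal form has invariant factors (1,1,1,1,1,1,1).

From H_k ≅ ker(∂_k) / im(∂_{k+1}) we obtain:

  H_0: rank C_0 − rank ∂_1 = 6 − 5 = 1, and the invariant factors of ∂_1 are all 1, so H_0 = Z.
  H_1: rank ker ∂_1 − rank ∂_2 = (12 − 5) − 7 = 0, and the invariant factors of ∂_2 are all 1, so H_1 = 0.
  H_2: rank ker ∂_2 − rank ∂_3 = (8 − 7) − 0 = 1, and there is no ∂_3, so H_2 = Z.

As a check, the Euler characteristic is 6 − 12 + 8 = 2, which agrees with 1 − 0 + 1 = 2.
(K is a triangulation of the 2-sphere S^2.)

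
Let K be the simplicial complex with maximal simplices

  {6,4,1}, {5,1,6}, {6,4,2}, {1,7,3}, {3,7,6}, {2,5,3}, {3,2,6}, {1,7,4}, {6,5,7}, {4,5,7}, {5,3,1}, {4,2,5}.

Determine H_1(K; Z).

H_1 = Z/2.

Fix the vertex order 1 < 2 < 3 < 4 < 5 < 6 < 7 and write every simplex with vertices in increasing order. Then dim K = 2 and the simplices of K are:

  0-simplices (7): [1], [2], [3], [4], [5], [6], [7]
  1-simplices (18): [1,3], [1,4], [1,5], [1,6], [1,7], [2,3], [2,4], [2,5], [2,6], [3,5], [3,6], [3,7], [4,5], [4,6], [4,7], [5,6], [5,7], [6,7]
  2-simplices (12): [1,3,5], [1,3,7], [1,4,6], [1,4,7], [1,5,6], [2,3,5], [2,3,6], [2,4,5], [2,4,6], [3,6,7], [4,5,7], [5,6,7]

Hence C_0 ≅ Z^7, C_1 ≅ Z^18, C_2 ≅ Z^12.

∂_1: C_1 → C_0 is given by ∂[p,q] = [q] − [p].
The 7×18 boundary matrix has rank 6 and Smith normal form diag(1,1,1,1,1,1).

The boundary map ∂_2: C_2 → C_1 maps a triangle to the signed sum of its edges. For instance
  ∂[1,4,6] = [4,6] − [1,6] + [1,4],
  ∂[3,6,7] = [6,7] − [3,7] + [3,6].
This gives a 18×12 integer matrix of rank 12; reducing to Smith normal form yields diagonal entries (1,1,1,1,1,1,1,1,1,1,1,2).

Computing H_k = (kernel of ∂_k) / (image of ∂_{k+1}):

  H_1: rank ker ∂_1 − rank ∂_2 = (18 − 6) − 12 = 0, and ∂_2 has invariant factor 2 > 1, so H_1 ≅ Z/2.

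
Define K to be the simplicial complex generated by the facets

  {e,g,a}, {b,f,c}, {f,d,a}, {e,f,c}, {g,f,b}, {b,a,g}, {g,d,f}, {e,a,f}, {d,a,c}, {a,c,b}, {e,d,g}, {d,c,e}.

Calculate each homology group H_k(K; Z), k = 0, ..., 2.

Fix the vertex order a < b < c < d < e < f < g and write every simplex with vertices in increasing order. Then dim K = 2 and the simplices of K are:

  0-simplices (7): a, b, c, d, e, f, g
  1-simplices (18): ab, ac, ad, ae, af, ag, bc, bf, bg, cd, ce, cf, de, df, dg, ef, eg, fg
  2-simplices (12): abc, abg, acd, adf, aef, aeg, bcf, bfg, cde, cef, deg, dfg

so the chain groups are C_0 ≅ Z^7, C_1 ≅ Z^18, C_2 ≅ Z^12.

The boundary map ∂_1: C_1 → C_0 is given by ∂[p,q] = [q] − [p]. For instance
  ∂cd = d − c.
The 7×18 boundary matrix has rank 6 and Smith normal form diag(1,1,1,1,1,1).

Boundary ∂_2: C_2 → C_1 sends each 2-simplex [p,q,r] to [q,r] − [p,r] + [p,q]. For instance
  ∂abg = bg − ag + ab,
  ∂dfg = fg − dg + df.
As a 18×12 matrix over Z this has rank 12, with invariant factors (1,1,1,1,1,1,1,1,1,1,1,2).

Now H_k = ker ∂_k / im ∂_{k+1}, so:

  H_0: rank C_0 − rank ∂_1 = 7 − 6 = 1, and the invariant factors of ∂_1 are all 1, so H_0 = Z.
  H_1: rank ker ∂_1 − rank ∂_2 = (18 − 6) − 12 = 0, and ∂_2 has invariant factor 2 > 1, so H_1 = Z/2.
  H_2: rank ker ∂_2 − rank ∂_3 = (12 − 12) − 0 = 0, and there is no ∂_3, so H_2 = 0.

H_0 = Z,  H_1 = Z/2,  H_2 = 0.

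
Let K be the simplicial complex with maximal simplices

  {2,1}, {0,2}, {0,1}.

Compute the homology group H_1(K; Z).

K has 3 vertices, 3 edges.
rank ∂_1 = 2, rank ∂_2 = 0 ⇒ b_1 = 3 − 2 − 0 = 1. So H_1 = Z.

H_1 ≅ Z.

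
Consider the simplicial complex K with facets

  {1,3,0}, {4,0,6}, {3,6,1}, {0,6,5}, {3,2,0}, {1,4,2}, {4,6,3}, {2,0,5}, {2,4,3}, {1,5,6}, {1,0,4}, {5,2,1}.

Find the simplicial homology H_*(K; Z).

Fix the vertex order 0 < 1 < 2 < 3 < 4 < 5 < 6 and write every simplex with vertices in increasing order. Then dim K = 2 and the simplices of K are:

  0-simplices (7): [0], [1], [2], [3], [4], [5], [6]
  1-simplices (18): [0,1], [0,2], [0,3], [0,4], [0,5], [0,6], [1,2], [1,3], [1,4], [1,5], [1,6], [2,3], [2,4], [2,5], [3,4], [3,6], [4,6], [5,6]
  2-simplices (12): [0,1,3], [0,1,4], [0,2,3], [0,2,5], [0,4,6], [0,5,6], [1,2,4], [1,2,5], [1,3,6], [1,5,6], [2,3,4], [3,4,6]

giving chain groups C_0 ≅ Z^7, C_1 ≅ Z^18, C_2 ≅ Z^12.

The boundary map ∂_1: C_1 → C_0 sends each edge [p,q] (with p < q) to q − p. For instance
  ∂[5,6] = [6] − [5].
As a 7×18 matrix over Z this has rank 6, with invariant factors (1,1,1,1,1,1).

The boundary map ∂_2: C_2 → C_1 sends each 2-simplex [p,q,r] to [q,r] − [p,r] + [p,q]. For instance
  ∂[1,3,6] = [3,6] − [1,6] + [1,3],
  ∂[2,3,4] = [3,4] − [2,4] + [2,3].
This gives a 18×12 integer matrix of rank 12; reducing to Smith normal form yields diagonal entries (1,1,1,1,1,1,1,1,1,1,1,2).

Computing H_k = (kernel of ∂_k) / (image of ∂_{k+1}):

  H_0: rank C_0 − rank ∂_1 = 7 − 6 = 1, and the invariant factors of ∂_1 are all 1, so H_0 = Z.
  H_1: rank ker ∂_1 − rank ∂_2 = (18 − 6) − 12 = 0, and ∂_2 has invariant factor 2 > 1, so H_1 = Z/2Z.
  H_2: rank ker ∂_2 − rank ∂_3 = (12 − 12) − 0 = 0, and there is no ∂_3, so H_2 = 0.

As a check, the Euler characteristic is 7 − 18 + 12 = 1, which agrees with 1 − 0 + 0 = 1.

H_0 = Z,  H_1 = Z/2Z,  H_2 = 0.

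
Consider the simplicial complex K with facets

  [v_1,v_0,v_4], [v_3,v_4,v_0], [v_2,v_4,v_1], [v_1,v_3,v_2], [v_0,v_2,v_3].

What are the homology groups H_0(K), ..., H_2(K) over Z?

H_0 = Z,  H_1 = Z,  H_2 = 0.

Fix the vertex order v_0 < v_1 < v_2 < v_3 < v_4 and write every simplex with vertices in increasing order. Then dim K = 2 and the simplices of K are:

  0-simplices (5): [v_0], [v_1], [v_2], [v_3], [v_4]
  1-simplices (10): [v_0,v_1], [v_0,v_2], [v_0,v_3], [v_0,v_4], [v_1,v_2], [v_1,v_3], [v_1,v_4], [v_2,v_3], [v_2,v_4], [v_3,v_4]
  2-simplices (5): [v_0,v_1,v_4], [v_0,v_2,v_3], [v_0,v_3,v_4], [v_1,v_2,v_3], [v_1,v_2,v_4]

so the chain groups are C_0 ≅ Z^5, C_1 ≅ Z^10, C_2 ≅ Z^5.

∂_1: C_1 → C_0 maps an edge to its endpoints' difference, ∂[p,q] = q − p. For instance
  ∂[v_1,v_3] = [v_3] − [v_1].
The 5×10 boundary matrix has rank 4 and Smith normal form diag(1,1,1,1).

∂_2: C_2 → C_1 sends each 2-simplex [p,q,r] to [q,r] − [p,r] + [p,q]. For instance
  ∂[v_0,v_3,v_4] = [v_3,v_4] − [v_0,v_4] + [v_0,v_3],
  ∂[v_0,v_2,v_3] = [v_2,v_3] − [v_0,v_3] + [v_0,v_2].
The resulting 10×5 matrix has rank 5, and its Smith normal form has invariant factors (1,1,1,1,1).

Now H_k = ker ∂_k / im ∂_{k+1}, so:

  H_0: rank C_0 − rank ∂_1 = 5 − 4 = 1, and the invariant factors of ∂_1 are all 1, so H_0 ≅ Z.
  H_1: rank ker ∂_1 − rank ∂_2 = (10 − 4) − 5 = 1, and the invariant factors of ∂_2 are all 1, so H_1 ≅ Z.
  H_2: rank ker ∂_2 − rank ∂_3 = (5 − 5) − 0 = 0, and there is no ∂_3, so H_2 ≅ 0.

As a check, the Euler characteristic is 5 − 10 + 5 = 0, which agrees with 1 − 1 + 0 = 0.
(K is a triangulation of the Möbius band.)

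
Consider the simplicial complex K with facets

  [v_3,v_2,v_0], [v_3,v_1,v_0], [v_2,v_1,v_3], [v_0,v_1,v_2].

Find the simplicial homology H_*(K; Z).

Order the vertices as v_0 < v_1 < v_2 < v_3. Listing each simplex with vertices in this order, K has dimension 2 with simplices:

  0-simplices (4): [v_0], [v_1], [v_2], [v_3]
  1-simplices (6): [v_0,v_1], [v_0,v_2], [v_0,v_3], [v_1,v_2], [v_1,v_3], [v_2,v_3]
  2-simplices (4): [v_0,v_1,v_2], [v_0,v_1,v_3], [v_0,v_2,v_3], [v_1,v_2,v_3]

so the chain groups are C_0 ≅ Z^4, C_1 ≅ Z^6, C_2 ≅ Z^4.

∂_1: C_1 → C_0 sends each edge [p,q] (with p < q) to q − p.
This gives a 4×6 integer matrix of rank 3; reducing to Smith normal form yields diagonal entries (1,1,1).

The boundary map ∂_2: C_2 → C_1 maps a triangle to the signed sum of its edges. For instance
  ∂[v_0,v_1,v_3] = [v_1,v_3] − [v_0,v_3] + [v_0,v_1],
  ∂[v_1,v_2,v_3] = [v_2,v_3] − [v_1,v_3] + [v_1,v_2].
The resulting 6×4 matrix has rank 3, and its Smith normal form has invariant factors (1,1,1).

Computing H_k = (kernel of ∂_k) / (image of ∂_{k+1}):

  H_0: rank C_0 − rank ∂_1 = 4 − 3 = 1, and the invariant factors of ∂_1 are all 1, so H_0 = Z.
  H_1: rank ker ∂_1 − rank ∂_2 = (6 − 3) − 3 = 0, and the invariant factors of ∂_2 are all 1, so H_1 = 0.
  H_2: rank ker ∂_2 − rank ∂_3 = (4 − 3) − 0 = 1, and there is no ∂_3, so H_2 = Z.

H_0 = Z,  H_1 = 0,  H_2 = Z.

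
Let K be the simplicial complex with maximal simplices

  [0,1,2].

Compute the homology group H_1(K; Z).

K has 3 vertices, 3 edges, 1 triangle.
rank ∂_1 = 2, rank ∂_2 = 1 ⇒ b_1 = 3 − 2 − 1 = 0; all invariant factors of ∂_2 are 1 so no torsion. So H_1 = 0.

H_1 = 0.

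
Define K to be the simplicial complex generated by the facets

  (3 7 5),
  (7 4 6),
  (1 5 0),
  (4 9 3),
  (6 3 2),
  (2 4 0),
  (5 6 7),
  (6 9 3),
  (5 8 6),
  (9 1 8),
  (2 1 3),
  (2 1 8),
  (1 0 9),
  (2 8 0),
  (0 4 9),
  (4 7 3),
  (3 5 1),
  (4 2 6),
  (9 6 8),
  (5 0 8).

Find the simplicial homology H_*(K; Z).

Fix the vertex order 0 < 1 < 2 < 3 < 4 < 5 < 6 < 7 < 8 < 9 and write every simplex with vertices in increasing order. Then dim K = 2 and the simplices of K are:

  0-simplices (10): [0], [1], [2], [3], [4], [5], [6], [7], [8], [9]
  1-simplices (30): (30 of them)
  2-simplices (20): (20 of them)

giving chain groups C_0 ≅ Z^10, C_1 ≅ Z^30, C_2 ≅ Z^20.

Boundary ∂_1: C_1 → C_0 sends each edge [p,q] (with p < q) to q − p.
The resulting 10×30 matrix has rank 9, and its Smith normal form has invariant factors (1,1,1,1,1,1,1,1,1).

The boundary map ∂_2: C_2 → C_1 acts by ∂[p,q,r] = [q,r] − [p,r] + [p,q]. For instance
  ∂[0,1,5] = [1,5] − [0,5] + [0,1],
  ∂[0,2,8] = [2,8] − [0,8] + [0,2].
This gives a 30×20 integer matrix of rank 20; reducing to Smith normal form yields diagonal entries (1,1,1,1,1,1,1,1,1,1,1,1,1,1,1,1,1,1,1,2).

From H_k ≅ ker(∂_k) / im(∂_{k+1}) we obtain:

  H_0: rank C_0 − rank ∂_1 = 10 − 9 = 1, and the invariant factors of ∂_1 are all 1, so H_0 = Z.
  H_1: rank ker ∂_1 − rank ∂_2 = (30 − 9) − 20 = 1, and ∂_2 has invariant factor 2 > 1, so H_1 = Z ⊕ Z/2.
  H_2: rank ker ∂_2 − rank ∂_3 = (20 − 20) − 0 = 0, and there is no ∂_3, so H_2 = 0.

(K is a triangulation of the Klein bottle.)

H_0 = Z,  H_1 = Z ⊕ Z/2,  H_2 = 0.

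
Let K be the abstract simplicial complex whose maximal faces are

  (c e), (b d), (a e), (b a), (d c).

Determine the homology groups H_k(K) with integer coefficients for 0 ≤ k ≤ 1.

H_0 = Z,  H_1 = Z.

Fix the vertex order a < b < c < d < e and write every simplex with vertices in increasing order. Then dim K = 1 and the simplices of K are:

  0-simplices (5): a, b, c, d, e
  1-simplices (5): ab, ae, bd, cd, ce

giving chain groups C_0 ≅ Z^5, C_1 ≅ Z^5.

The boundary map ∂_1: C_1 → C_0 is given by ∂[p,q] = [q] − [p].
This gives a 5×5 integer matrix of rank 4; reducing to Smith normal form yields diagonal entries (1,1,1,1).

From H_k ≅ ker(∂_k) / im(∂_{k+1}) we obtain:

  H_0: rank C_0 − rank ∂_1 = 5 − 4 = 1, and the invariant factors of ∂_1 are all 1, so H_0 ≅ Z.
  H_1: rank ker ∂_1 − rank ∂_2 = (5 − 4) − 0 = 1, and there is no ∂_2, so H_1 ≅ Z.

As a check, the Euler characteristic is 5 − 5 = 0, which agrees with 1 − 1 = 0.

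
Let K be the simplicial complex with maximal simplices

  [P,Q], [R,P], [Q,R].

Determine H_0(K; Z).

H_0 = Z.

Order the vertices as P < Q < R. Listing each simplex with vertices in this order, K has dimension 1 with simplices:

  0-simplices (3): P, Q, R
  1-simplices (3): PQ, PR, QR

Hence C_0 ≅ Z^3, C_1 ≅ Z^3.

Boundary ∂_1: C_1 → C_0 maps an edge to its endpoints' difference, ∂[p,q] = q − p. For instance
  ∂QR = R − Q.
This gives a 3×3 integer matrix of rank 2; reducing to Smith normal form yields diagonal entries (1,1).

Now H_k = ker ∂_k / im ∂_{k+1}, so:

  H_0: rank C_0 − rank ∂_1 = 3 − 2 = 1, and the invariant factors of ∂_1 are all 1, so H_0 ≅ Z.

(K is a triangulation of the circle S^1.)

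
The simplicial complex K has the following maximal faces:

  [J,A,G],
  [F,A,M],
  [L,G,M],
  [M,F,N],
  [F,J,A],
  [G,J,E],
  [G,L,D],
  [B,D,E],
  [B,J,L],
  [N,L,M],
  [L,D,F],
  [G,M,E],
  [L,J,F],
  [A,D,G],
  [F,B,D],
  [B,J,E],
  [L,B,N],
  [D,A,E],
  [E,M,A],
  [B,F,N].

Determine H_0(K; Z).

Order the vertices as A < B < D < E < F < G < J < L < M < N. Listing each simplex with vertices in this order, K has dimension 2 with simplices:

  0-simplices (10): A, B, D, E, F, G, J, L, M, N
  1-simplices (30): AD, AE, AF, AG, AJ, AM, BD, BE, BF, BJ, BL, BN, DE, DF, DG, DL, EG, EJ, EM, FJ, FL, FM, FN, GJ, GL, GM, JL, LM, LN, MN
  2-simplices (20): ADE, ADG, AEM, AFJ, AFM, AGJ, BDE, BDF, BEJ, BFN, BJL, BLN, DFL, DGL, EGJ, EGM, FJL, FMN, GLM, LMN

Hence C_0 ≅ Z^10, C_1 ≅ Z^30, C_2 ≅ Z^20.

∂_1: C_1 → C_0 maps an edge to its endpoints' difference, ∂[p,q] = q − p. For instance
  ∂GM = M − G.
The resulting 10×30 matrix has rank 9, and its Smith normal form has invariant factors (1,1,1,1,1,1,1,1,1).

Boundary ∂_2: C_2 → C_1 acts by ∂[p,q,r] = [q,r] − [p,r] + [p,q]. For instance
  ∂AFM = FM − AM + AF,
  ∂DFL = FL − DL + DF.
As a 30×20 matrix over Z this has rank 20, with invariant factors (1,1,1,1,1,1,1,1,1,1,1,1,1,1,1,1,1,1,1,2).

Reading off H_k = ker ∂_k / im ∂_{k+1}:

  H_0: rank C_0 − rank ∂_1 = 10 − 9 = 1, and the invariant factors of ∂_1 are all 1, so H_0 = Z.

(K is a triangulation of the Klein bottle.)

H_0 = Z.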